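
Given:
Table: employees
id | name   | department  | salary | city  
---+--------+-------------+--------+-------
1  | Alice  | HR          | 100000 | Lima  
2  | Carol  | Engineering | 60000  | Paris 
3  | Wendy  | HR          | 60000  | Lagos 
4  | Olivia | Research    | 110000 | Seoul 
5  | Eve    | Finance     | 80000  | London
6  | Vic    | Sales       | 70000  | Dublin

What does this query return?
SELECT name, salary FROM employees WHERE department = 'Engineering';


Filtering: department = 'Engineering'
Matching rows: 1

1 rows:
Carol, 60000


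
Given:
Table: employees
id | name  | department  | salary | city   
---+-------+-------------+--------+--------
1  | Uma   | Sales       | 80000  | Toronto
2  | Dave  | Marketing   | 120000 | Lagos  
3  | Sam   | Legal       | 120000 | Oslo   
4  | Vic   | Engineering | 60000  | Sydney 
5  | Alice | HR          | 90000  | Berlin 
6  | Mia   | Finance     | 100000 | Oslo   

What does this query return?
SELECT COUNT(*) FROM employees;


COUNT(*) counts all rows

6


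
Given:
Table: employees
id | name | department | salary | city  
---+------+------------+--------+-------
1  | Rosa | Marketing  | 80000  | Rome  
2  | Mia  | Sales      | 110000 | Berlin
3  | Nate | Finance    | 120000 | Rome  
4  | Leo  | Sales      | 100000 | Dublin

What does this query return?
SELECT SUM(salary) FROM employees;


SUM(salary) = 80000 + 110000 + 120000 + 100000 = 410000

410000


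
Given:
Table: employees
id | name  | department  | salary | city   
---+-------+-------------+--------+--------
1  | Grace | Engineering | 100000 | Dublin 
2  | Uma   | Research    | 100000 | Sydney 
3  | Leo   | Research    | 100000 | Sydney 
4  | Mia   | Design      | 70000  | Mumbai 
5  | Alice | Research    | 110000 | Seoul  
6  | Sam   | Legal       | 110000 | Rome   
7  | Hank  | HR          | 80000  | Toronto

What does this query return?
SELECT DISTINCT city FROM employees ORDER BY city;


All 'city' values (row order): Dublin, Sydney, Sydney, Mumbai, Seoul, Rome, Toronto
Removing duplicates leaves 6 unique value(s).

6 values:
Dublin
Mumbai
Rome
Seoul
Sydney
Toronto


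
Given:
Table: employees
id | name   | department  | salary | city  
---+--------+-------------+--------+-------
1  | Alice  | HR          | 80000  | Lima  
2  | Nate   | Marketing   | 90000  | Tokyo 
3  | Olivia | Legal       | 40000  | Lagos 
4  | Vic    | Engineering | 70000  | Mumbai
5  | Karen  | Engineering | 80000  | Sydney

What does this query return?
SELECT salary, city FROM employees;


Projecting columns: salary, city

5 rows:
80000, Lima
90000, Tokyo
40000, Lagos
70000, Mumbai
80000, Sydney


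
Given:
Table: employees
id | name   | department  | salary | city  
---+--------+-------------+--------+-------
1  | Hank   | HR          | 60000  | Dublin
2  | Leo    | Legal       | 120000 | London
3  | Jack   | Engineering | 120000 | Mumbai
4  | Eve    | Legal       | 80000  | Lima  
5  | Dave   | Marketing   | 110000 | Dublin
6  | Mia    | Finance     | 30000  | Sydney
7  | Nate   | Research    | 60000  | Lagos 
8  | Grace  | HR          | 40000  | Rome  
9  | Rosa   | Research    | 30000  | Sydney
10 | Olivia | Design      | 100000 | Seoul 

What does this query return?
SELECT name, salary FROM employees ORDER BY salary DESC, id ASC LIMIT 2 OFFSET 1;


Sort by salary DESC (id ASC tiebreak), then skip 1 and take 2
Rows 2 through 3

2 rows:
Jack, 120000
Dave, 110000


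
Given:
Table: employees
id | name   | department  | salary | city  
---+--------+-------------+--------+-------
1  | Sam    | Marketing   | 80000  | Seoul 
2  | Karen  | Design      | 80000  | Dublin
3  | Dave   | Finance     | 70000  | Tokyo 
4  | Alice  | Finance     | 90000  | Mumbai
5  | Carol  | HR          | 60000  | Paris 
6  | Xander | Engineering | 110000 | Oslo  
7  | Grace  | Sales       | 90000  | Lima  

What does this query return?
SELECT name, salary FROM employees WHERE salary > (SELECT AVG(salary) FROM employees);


Subquery: AVG(salary) = 82857.14
Filtering: salary > 82857.14
  Alice (90000) -> MATCH
  Xander (110000) -> MATCH
  Grace (90000) -> MATCH


3 rows:
Alice, 90000
Xander, 110000
Grace, 90000


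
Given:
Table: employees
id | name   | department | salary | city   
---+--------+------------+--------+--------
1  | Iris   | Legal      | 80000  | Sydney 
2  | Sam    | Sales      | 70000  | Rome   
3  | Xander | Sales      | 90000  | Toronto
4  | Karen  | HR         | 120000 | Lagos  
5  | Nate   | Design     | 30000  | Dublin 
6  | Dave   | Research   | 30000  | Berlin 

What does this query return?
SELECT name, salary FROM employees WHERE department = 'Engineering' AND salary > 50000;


Filtering: department = 'Engineering' AND salary > 50000
Matching: 0 rows

Empty result set (0 rows)


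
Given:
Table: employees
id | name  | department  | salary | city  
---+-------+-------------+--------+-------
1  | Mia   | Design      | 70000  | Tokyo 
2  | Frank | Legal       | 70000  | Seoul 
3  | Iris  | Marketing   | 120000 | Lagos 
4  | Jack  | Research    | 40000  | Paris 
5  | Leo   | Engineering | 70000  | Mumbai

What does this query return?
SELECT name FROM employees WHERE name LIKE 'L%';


LIKE 'L%' matches names starting with 'L'
Matching: 1

1 rows:
Leo


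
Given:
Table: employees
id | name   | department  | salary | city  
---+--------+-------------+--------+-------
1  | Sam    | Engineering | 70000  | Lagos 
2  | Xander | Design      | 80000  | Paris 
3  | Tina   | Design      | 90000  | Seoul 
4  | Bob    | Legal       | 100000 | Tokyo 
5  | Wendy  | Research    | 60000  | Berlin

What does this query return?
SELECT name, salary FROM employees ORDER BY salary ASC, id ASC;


Sorting by salary ASC, then id ASC for ties

5 rows:
Wendy, 60000
Sam, 70000
Xander, 80000
Tina, 90000
Bob, 100000


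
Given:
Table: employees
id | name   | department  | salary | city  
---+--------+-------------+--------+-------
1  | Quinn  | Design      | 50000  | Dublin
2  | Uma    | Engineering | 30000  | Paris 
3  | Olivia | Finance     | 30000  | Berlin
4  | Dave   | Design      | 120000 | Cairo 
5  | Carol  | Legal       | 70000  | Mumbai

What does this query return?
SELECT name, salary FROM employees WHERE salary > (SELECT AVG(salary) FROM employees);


Subquery: AVG(salary) = 60000.0
Filtering: salary > 60000.0
  Dave (120000) -> MATCH
  Carol (70000) -> MATCH


2 rows:
Dave, 120000
Carol, 70000


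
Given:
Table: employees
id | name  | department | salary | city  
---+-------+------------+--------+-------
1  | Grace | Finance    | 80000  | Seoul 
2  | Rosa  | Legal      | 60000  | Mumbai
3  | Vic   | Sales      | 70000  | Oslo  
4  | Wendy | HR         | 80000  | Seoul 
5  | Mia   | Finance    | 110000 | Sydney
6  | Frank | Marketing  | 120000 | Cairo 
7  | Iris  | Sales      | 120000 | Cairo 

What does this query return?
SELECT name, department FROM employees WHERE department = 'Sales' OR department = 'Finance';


Filtering: department = 'Sales' OR 'Finance'
Matching: 4 rows

4 rows:
Grace, Finance
Vic, Sales
Mia, Finance
Iris, Sales


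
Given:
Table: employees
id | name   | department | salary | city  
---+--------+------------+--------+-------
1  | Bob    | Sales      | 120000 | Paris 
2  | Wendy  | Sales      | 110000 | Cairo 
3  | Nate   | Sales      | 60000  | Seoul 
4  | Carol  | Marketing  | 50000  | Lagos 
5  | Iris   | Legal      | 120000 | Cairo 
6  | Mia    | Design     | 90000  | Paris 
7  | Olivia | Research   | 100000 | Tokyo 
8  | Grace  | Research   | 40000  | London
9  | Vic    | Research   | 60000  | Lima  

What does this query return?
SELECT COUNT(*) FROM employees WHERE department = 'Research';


Counting rows where department = 'Research'
  Olivia -> MATCH
  Grace -> MATCH
  Vic -> MATCH


3


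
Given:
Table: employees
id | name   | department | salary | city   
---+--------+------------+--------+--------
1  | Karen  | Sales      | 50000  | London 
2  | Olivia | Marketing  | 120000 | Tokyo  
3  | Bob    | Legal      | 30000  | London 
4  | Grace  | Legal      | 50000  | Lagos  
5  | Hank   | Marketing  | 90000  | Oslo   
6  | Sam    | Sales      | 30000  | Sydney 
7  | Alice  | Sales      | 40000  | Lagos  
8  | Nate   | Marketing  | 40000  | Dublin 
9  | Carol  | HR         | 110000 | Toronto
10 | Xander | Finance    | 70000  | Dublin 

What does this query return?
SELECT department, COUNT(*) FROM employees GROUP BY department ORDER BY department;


Assigning each row to its department group:
  Karen -> Sales
  Olivia -> Marketing
  Bob -> Legal
  Grace -> Legal
  Hank -> Marketing
  Sam -> Sales
  Alice -> Sales
  Nate -> Marketing
  Carol -> HR
  Xander -> Finance


5 groups:
Finance, 1
HR, 1
Legal, 2
Marketing, 3
Sales, 3


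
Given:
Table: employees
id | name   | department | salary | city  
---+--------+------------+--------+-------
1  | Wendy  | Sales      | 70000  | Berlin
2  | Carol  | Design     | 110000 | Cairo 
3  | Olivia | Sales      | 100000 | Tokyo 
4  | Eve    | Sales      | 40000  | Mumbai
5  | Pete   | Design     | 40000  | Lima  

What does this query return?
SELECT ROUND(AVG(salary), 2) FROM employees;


SUM(salary) = 360000
COUNT = 5
ROUND(AVG, 2) = ROUND(360000 / 5, 2) = 72000.0

72000.0


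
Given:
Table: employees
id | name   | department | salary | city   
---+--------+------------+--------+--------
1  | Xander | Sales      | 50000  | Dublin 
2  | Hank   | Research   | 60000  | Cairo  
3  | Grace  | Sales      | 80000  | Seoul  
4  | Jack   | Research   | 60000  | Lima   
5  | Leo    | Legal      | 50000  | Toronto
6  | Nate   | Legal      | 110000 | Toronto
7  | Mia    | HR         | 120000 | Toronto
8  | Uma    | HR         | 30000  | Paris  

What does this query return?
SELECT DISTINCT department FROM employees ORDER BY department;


All 'department' values (row order): Sales, Research, Sales, Research, Legal, Legal, HR, HR
Removing duplicates leaves 4 unique value(s).

4 values:
HR
Legal
Research
Sales


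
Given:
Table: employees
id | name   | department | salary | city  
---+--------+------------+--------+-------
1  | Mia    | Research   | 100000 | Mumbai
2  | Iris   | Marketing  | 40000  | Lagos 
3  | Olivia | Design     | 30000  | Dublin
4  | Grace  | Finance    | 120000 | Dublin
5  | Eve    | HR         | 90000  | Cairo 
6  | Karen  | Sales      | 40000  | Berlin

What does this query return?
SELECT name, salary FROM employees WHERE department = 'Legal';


Filtering: department = 'Legal'
Matching rows: 0

Empty result set (0 rows)


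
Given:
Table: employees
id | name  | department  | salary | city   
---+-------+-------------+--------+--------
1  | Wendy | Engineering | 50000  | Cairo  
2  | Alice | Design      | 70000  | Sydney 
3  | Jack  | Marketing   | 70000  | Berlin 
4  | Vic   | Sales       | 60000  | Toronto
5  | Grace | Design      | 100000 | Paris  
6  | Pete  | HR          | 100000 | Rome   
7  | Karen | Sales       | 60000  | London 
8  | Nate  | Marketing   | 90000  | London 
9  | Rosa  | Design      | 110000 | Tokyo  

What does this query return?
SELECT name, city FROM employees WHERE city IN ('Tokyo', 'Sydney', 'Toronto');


Filtering: city IN ('Tokyo', 'Sydney', 'Toronto')
Matching: 3 rows

3 rows:
Alice, Sydney
Vic, Toronto
Rosa, Tokyo


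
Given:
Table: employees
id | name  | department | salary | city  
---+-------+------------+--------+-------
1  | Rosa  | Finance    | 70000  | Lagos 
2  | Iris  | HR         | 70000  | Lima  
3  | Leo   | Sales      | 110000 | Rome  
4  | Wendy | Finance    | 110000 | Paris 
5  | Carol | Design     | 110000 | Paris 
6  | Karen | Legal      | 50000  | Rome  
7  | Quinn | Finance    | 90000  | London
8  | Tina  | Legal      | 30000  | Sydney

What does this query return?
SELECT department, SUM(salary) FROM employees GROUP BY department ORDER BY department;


Summing salary within each department:
  Design: 110000 = 110000
  Finance: 70000 + 110000 + 90000 = 270000
  HR: 70000 = 70000
  Legal: 50000 + 30000 = 80000
  Sales: 110000 = 110000


5 groups:
Design, 110000
Finance, 270000
HR, 70000
Legal, 80000
Sales, 110000


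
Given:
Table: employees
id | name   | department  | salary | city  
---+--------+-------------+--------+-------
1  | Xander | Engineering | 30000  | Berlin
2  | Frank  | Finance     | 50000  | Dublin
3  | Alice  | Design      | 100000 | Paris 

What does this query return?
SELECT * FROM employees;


SELECT * returns all 3 rows with all columns

3 rows:
1, Xander, Engineering, 30000, Berlin
2, Frank, Finance, 50000, Dublin
3, Alice, Design, 100000, Paris


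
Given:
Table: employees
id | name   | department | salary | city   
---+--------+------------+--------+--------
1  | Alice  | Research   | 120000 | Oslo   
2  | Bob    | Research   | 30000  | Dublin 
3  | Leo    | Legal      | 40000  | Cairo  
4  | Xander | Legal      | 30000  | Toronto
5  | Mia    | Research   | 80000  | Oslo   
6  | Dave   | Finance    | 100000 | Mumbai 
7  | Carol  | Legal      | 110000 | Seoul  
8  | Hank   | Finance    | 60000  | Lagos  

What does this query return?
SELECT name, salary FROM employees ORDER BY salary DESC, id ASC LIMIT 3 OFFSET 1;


Sort by salary DESC (id ASC tiebreak), then skip 1 and take 3
Rows 2 through 4

3 rows:
Carol, 110000
Dave, 100000
Mia, 80000


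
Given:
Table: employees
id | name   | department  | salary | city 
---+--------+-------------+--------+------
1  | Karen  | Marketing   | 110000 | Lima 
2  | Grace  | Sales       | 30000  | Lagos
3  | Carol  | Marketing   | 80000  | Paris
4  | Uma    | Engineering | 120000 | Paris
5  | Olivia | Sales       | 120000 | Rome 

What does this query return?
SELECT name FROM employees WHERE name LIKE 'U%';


LIKE 'U%' matches names starting with 'U'
Matching: 1

1 rows:
Uma


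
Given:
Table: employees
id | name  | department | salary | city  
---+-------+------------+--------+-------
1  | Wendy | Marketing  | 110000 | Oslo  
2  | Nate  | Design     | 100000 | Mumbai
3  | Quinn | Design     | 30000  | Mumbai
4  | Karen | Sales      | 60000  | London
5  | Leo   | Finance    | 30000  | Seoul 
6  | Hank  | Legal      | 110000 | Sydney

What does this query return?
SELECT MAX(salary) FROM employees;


Salaries: 110000, 100000, 30000, 60000, 30000, 110000
MAX = 110000

110000


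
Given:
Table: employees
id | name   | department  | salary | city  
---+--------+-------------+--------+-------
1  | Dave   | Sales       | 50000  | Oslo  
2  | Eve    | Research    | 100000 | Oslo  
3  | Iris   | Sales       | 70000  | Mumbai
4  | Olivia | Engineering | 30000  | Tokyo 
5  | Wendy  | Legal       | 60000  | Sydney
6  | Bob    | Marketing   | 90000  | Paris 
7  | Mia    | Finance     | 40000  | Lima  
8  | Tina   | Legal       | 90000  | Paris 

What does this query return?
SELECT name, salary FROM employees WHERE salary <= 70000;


Filtering: salary <= 70000
Matching: 5 rows

5 rows:
Dave, 50000
Iris, 70000
Olivia, 30000
Wendy, 60000
Mia, 40000


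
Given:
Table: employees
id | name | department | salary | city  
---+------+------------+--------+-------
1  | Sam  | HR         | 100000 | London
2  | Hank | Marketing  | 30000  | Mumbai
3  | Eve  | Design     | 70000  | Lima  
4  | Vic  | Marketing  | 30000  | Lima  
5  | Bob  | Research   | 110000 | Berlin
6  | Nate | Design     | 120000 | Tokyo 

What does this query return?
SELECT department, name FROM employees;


Projecting columns: department, name

6 rows:
HR, Sam
Marketing, Hank
Design, Eve
Marketing, Vic
Research, Bob
Design, Nate


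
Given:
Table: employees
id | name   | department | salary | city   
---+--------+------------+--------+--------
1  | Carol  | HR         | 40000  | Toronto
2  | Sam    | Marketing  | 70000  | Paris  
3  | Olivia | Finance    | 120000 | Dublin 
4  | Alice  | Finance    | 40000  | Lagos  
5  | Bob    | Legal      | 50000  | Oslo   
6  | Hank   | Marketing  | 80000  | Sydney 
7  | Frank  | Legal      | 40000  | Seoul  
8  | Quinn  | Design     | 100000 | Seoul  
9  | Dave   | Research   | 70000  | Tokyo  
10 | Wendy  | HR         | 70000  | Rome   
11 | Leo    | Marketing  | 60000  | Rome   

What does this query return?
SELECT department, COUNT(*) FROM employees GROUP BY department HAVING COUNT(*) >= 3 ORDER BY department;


Groups with count >= 3:
  Marketing: 3 -> PASS
  Design: 1 -> filtered out
  Finance: 2 -> filtered out
  HR: 2 -> filtered out
  Legal: 2 -> filtered out
  Research: 1 -> filtered out


1 groups:
Marketing, 3


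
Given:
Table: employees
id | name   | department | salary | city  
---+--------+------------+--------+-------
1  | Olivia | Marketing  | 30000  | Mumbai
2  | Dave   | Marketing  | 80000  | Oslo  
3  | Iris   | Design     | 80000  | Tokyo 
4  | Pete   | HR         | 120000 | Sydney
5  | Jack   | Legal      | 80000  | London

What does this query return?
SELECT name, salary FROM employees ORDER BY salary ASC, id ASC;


Sorting by salary ASC, then id ASC for ties

5 rows:
Olivia, 30000
Dave, 80000
Iris, 80000
Jack, 80000
Pete, 120000


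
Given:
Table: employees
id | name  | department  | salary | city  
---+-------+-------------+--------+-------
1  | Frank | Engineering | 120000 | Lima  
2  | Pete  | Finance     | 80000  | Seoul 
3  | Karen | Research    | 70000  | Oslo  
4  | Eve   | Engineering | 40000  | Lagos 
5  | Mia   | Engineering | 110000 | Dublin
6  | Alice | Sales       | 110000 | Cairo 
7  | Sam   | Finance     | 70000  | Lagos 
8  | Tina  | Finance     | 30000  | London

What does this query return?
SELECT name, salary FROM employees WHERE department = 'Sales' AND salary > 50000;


Filtering: department = 'Sales' AND salary > 50000
Matching: 1 rows

1 rows:
Alice, 110000


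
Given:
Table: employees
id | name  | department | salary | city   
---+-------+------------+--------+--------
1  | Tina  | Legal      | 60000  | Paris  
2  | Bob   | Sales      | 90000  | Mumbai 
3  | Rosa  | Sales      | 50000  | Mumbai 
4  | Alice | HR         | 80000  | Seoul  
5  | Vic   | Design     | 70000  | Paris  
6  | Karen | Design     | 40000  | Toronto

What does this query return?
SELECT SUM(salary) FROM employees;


SUM(salary) = 60000 + 90000 + 50000 + 80000 + 70000 + 40000 = 390000

390000


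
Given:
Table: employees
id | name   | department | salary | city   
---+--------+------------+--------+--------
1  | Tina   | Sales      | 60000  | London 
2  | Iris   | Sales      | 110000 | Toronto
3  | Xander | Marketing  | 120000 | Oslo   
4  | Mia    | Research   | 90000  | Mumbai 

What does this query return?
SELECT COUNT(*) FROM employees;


COUNT(*) counts all rows

4


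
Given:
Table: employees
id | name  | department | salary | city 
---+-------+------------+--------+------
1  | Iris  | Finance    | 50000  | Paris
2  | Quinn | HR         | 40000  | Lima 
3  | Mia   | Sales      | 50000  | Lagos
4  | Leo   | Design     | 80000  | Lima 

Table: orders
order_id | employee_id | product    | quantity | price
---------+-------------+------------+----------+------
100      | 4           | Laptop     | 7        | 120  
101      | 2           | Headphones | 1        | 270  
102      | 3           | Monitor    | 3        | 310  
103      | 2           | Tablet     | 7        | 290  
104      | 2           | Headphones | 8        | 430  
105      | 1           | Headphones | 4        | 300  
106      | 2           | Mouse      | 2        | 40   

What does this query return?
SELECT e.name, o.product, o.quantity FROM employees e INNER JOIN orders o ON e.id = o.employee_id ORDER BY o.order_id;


Joining employees.id = orders.employee_id:
  employee Leo (id=4) -> order Laptop
  employee Quinn (id=2) -> order Headphones
  employee Mia (id=3) -> order Monitor
  employee Quinn (id=2) -> order Tablet
  employee Quinn (id=2) -> order Headphones
  employee Iris (id=1) -> order Headphones
  employee Quinn (id=2) -> order Mouse


7 rows:
Leo, Laptop, 7
Quinn, Headphones, 1
Mia, Monitor, 3
Quinn, Tablet, 7
Quinn, Headphones, 8
Iris, Headphones, 4
Quinn, Mouse, 2


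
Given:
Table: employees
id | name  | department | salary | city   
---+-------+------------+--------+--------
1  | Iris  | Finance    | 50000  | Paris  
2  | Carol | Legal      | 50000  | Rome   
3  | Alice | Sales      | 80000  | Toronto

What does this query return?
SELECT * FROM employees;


SELECT * returns all 3 rows with all columns

3 rows:
1, Iris, Finance, 50000, Paris
2, Carol, Legal, 50000, Rome
3, Alice, Sales, 80000, Toronto


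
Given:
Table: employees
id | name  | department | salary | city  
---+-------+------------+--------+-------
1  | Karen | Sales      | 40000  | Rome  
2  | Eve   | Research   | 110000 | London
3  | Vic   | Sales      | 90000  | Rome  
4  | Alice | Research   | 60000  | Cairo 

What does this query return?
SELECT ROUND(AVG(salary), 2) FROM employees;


SUM(salary) = 300000
COUNT = 4
ROUND(AVG, 2) = ROUND(300000 / 4, 2) = 75000.0

75000.0


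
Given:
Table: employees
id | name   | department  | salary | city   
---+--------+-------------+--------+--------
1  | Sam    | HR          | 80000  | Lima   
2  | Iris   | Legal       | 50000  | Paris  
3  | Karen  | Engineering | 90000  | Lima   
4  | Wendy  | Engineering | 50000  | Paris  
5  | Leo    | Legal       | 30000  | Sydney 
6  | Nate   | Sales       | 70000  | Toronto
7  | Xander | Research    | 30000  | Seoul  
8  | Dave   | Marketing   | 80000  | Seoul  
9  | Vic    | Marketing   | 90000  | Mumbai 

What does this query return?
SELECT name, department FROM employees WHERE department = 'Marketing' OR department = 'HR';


Filtering: department = 'Marketing' OR 'HR'
Matching: 3 rows

3 rows:
Sam, HR
Dave, Marketing
Vic, Marketing


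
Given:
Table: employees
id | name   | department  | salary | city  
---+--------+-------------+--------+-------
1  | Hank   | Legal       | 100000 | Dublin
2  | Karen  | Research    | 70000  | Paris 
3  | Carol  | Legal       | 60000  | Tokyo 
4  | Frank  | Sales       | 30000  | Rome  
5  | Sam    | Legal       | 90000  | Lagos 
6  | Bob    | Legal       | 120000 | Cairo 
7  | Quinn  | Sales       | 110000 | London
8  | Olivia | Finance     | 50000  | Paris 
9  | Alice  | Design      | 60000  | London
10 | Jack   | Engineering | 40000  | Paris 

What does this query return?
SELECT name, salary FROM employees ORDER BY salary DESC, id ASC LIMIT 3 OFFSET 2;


Sort by salary DESC (id ASC tiebreak), then skip 2 and take 3
Rows 3 through 5

3 rows:
Hank, 100000
Sam, 90000
Karen, 70000


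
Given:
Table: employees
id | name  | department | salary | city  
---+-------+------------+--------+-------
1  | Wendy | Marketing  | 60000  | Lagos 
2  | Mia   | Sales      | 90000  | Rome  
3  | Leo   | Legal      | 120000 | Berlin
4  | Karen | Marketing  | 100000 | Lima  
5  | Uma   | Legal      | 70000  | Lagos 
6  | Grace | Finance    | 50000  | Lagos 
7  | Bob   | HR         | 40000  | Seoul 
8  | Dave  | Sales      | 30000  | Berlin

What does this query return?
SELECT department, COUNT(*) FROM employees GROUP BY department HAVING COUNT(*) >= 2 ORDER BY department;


Groups with count >= 2:
  Legal: 2 -> PASS
  Marketing: 2 -> PASS
  Sales: 2 -> PASS
  Finance: 1 -> filtered out
  HR: 1 -> filtered out


3 groups:
Legal, 2
Marketing, 2
Sales, 2


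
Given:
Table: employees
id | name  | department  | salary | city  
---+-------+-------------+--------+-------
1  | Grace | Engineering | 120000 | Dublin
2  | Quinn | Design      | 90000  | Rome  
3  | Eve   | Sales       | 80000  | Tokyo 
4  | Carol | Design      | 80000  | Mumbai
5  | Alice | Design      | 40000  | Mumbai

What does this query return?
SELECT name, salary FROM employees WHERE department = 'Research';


Filtering: department = 'Research'
Matching rows: 0

Empty result set (0 rows)


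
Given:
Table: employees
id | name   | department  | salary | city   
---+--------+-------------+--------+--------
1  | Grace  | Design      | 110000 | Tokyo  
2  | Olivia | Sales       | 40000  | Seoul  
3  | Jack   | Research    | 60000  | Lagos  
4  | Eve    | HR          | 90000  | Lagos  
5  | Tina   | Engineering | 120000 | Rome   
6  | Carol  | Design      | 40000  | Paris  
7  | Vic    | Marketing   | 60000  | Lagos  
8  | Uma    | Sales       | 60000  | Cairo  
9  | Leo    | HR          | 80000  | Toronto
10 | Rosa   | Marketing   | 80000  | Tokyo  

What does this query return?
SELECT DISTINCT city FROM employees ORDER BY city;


All 'city' values (row order): Tokyo, Seoul, Lagos, Lagos, Rome, Paris, Lagos, Cairo, Toronto, Tokyo
Removing duplicates leaves 7 unique value(s).

7 values:
Cairo
Lagos
Paris
Rome
Seoul
Tokyo
Toronto


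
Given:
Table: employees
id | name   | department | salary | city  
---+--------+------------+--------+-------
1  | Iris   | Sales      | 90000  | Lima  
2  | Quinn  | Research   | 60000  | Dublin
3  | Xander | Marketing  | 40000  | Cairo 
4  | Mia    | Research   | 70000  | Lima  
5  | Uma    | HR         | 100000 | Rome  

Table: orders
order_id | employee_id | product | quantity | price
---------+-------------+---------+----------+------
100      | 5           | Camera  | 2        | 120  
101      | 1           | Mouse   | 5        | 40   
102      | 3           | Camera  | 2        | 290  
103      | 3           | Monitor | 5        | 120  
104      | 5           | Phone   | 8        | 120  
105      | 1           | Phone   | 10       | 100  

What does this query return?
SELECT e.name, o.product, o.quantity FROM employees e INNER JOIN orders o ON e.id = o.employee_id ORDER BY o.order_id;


Joining employees.id = orders.employee_id:
  employee Uma (id=5) -> order Camera
  employee Iris (id=1) -> order Mouse
  employee Xander (id=3) -> order Camera
  employee Xander (id=3) -> order Monitor
  employee Uma (id=5) -> order Phone
  employee Iris (id=1) -> order Phone


6 rows:
Uma, Camera, 2
Iris, Mouse, 5
Xander, Camera, 2
Xander, Monitor, 5
Uma, Phone, 8
Iris, Phone, 10


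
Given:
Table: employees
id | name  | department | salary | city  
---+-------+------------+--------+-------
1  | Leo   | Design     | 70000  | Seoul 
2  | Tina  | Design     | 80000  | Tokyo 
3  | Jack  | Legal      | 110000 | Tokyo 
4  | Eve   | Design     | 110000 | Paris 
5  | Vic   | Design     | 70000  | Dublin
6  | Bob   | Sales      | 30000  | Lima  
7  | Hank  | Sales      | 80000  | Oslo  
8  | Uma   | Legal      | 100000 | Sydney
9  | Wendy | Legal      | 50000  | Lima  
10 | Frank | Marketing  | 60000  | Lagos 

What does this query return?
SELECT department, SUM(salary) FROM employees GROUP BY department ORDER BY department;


Summing salary within each department:
  Design: 70000 + 80000 + 110000 + 70000 = 330000
  Legal: 110000 + 100000 + 50000 = 260000
  Marketing: 60000 = 60000
  Sales: 30000 + 80000 = 110000


4 groups:
Design, 330000
Legal, 260000
Marketing, 60000
Sales, 110000


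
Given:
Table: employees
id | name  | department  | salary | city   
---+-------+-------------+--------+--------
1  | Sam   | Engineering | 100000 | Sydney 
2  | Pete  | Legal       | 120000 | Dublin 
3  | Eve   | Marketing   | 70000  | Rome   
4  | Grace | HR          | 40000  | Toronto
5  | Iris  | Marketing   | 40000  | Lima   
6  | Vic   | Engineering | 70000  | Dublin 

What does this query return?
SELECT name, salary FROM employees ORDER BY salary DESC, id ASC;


Sorting by salary DESC, then id ASC for ties

6 rows:
Pete, 120000
Sam, 100000
Eve, 70000
Vic, 70000
Grace, 40000
Iris, 40000


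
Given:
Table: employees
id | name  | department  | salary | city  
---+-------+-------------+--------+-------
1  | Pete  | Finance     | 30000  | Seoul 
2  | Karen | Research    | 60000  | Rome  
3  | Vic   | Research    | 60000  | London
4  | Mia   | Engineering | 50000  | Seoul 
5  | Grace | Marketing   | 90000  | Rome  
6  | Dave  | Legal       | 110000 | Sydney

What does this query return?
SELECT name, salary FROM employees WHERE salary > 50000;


Filtering: salary > 50000
Matching: 4 rows

4 rows:
Karen, 60000
Vic, 60000
Grace, 90000
Dave, 110000


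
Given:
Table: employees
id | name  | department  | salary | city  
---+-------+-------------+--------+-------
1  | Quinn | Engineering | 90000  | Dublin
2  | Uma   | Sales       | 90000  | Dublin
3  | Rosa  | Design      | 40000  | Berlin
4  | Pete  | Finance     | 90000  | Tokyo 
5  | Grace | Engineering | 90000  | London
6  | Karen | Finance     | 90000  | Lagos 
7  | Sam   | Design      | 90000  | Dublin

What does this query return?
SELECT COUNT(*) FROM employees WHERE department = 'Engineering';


Counting rows where department = 'Engineering'
  Quinn -> MATCH
  Grace -> MATCH


2


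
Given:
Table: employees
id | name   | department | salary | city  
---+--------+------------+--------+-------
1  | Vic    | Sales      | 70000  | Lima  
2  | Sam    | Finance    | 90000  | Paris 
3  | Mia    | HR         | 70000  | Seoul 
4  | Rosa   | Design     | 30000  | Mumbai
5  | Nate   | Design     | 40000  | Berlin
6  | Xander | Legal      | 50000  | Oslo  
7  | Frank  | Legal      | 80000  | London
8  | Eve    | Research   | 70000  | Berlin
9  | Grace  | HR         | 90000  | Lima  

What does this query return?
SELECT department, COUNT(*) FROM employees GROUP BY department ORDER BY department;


Assigning each row to its department group:
  Vic -> Sales
  Sam -> Finance
  Mia -> HR
  Rosa -> Design
  Nate -> Design
  Xander -> Legal
  Frank -> Legal
  Eve -> Research
  Grace -> HR


6 groups:
Design, 2
Finance, 1
HR, 2
Legal, 2
Research, 1
Sales, 1


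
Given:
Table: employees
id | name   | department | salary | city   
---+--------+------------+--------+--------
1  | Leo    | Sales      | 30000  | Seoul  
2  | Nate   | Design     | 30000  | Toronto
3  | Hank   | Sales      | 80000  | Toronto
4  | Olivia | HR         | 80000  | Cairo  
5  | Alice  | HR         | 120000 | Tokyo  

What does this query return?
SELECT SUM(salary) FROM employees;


SUM(salary) = 30000 + 30000 + 80000 + 80000 + 120000 = 340000

340000


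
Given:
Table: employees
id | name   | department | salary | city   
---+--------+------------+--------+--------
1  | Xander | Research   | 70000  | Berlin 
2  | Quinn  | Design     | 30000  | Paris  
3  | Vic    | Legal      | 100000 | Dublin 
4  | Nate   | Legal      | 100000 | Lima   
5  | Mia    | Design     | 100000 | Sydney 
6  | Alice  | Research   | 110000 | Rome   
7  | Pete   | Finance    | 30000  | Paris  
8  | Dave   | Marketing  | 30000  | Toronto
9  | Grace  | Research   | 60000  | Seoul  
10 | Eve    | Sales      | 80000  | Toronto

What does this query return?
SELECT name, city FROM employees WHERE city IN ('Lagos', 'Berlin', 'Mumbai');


Filtering: city IN ('Lagos', 'Berlin', 'Mumbai')
Matching: 1 rows

1 rows:
Xander, Berlin


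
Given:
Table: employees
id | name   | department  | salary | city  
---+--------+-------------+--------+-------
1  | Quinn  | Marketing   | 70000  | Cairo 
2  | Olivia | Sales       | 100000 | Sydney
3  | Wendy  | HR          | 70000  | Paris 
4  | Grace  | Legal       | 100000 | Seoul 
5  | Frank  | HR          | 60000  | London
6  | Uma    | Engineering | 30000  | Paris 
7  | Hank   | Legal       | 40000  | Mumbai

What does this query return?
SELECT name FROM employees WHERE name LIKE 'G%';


LIKE 'G%' matches names starting with 'G'
Matching: 1

1 rows:
Grace


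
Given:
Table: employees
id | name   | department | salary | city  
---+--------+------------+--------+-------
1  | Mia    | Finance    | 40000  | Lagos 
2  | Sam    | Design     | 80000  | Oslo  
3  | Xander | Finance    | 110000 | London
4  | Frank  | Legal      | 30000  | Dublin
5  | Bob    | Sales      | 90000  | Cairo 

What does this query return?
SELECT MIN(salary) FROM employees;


Salaries: 40000, 80000, 110000, 30000, 90000
MIN = 30000

30000


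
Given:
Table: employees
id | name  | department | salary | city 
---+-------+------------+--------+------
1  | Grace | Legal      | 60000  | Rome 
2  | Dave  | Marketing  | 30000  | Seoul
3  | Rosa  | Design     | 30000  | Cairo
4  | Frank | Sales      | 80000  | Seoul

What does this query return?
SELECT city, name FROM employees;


Projecting columns: city, name

4 rows:
Rome, Grace
Seoul, Dave
Cairo, Rosa
Seoul, Frank


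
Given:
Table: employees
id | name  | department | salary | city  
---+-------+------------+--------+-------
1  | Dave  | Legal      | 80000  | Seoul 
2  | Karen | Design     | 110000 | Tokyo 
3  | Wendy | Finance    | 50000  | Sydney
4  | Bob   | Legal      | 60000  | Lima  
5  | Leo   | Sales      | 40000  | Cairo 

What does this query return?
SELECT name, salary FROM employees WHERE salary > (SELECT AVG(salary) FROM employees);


Subquery: AVG(salary) = 68000.0
Filtering: salary > 68000.0
  Dave (80000) -> MATCH
  Karen (110000) -> MATCH


2 rows:
Dave, 80000
Karen, 110000


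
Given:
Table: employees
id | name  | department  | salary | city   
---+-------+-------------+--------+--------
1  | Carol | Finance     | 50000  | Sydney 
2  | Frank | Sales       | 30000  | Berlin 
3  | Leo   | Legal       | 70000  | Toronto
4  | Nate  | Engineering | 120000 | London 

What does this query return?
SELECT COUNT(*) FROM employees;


COUNT(*) counts all rows

4


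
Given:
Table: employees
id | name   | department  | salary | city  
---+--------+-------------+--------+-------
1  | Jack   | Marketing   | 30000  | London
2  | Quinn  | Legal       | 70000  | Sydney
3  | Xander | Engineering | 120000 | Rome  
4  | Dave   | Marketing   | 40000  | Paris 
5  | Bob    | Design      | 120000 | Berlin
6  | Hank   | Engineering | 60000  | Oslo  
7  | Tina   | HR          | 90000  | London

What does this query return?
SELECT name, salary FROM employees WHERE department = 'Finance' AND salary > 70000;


Filtering: department = 'Finance' AND salary > 70000
Matching: 0 rows

Empty result set (0 rows)


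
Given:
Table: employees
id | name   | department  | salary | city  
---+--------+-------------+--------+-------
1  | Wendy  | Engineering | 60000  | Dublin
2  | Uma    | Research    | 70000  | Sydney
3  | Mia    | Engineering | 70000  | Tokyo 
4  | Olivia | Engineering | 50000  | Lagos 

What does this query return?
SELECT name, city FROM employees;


Projecting columns: name, city

4 rows:
Wendy, Dublin
Uma, Sydney
Mia, Tokyo
Olivia, Lagos


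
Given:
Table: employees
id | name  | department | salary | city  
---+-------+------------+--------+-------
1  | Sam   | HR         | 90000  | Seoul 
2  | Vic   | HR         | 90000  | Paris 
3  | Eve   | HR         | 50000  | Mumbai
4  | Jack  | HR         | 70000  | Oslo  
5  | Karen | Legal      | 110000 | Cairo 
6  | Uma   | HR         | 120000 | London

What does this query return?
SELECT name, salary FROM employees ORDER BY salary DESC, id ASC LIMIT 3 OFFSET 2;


Sort by salary DESC (id ASC tiebreak), then skip 2 and take 3
Rows 3 through 5

3 rows:
Sam, 90000
Vic, 90000
Jack, 70000


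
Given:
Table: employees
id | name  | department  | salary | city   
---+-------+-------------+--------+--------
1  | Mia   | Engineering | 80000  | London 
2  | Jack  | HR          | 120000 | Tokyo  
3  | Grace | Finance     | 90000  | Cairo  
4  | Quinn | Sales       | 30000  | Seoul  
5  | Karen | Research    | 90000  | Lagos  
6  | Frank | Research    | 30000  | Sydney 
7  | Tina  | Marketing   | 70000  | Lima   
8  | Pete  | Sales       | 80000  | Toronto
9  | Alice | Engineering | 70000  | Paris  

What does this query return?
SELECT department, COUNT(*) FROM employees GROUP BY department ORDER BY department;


Assigning each row to its department group:
  Mia -> Engineering
  Jack -> HR
  Grace -> Finance
  Quinn -> Sales
  Karen -> Research
  Frank -> Research
  Tina -> Marketing
  Pete -> Sales
  Alice -> Engineering


6 groups:
Engineering, 2
Finance, 1
HR, 1
Marketing, 1
Research, 2
Sales, 2


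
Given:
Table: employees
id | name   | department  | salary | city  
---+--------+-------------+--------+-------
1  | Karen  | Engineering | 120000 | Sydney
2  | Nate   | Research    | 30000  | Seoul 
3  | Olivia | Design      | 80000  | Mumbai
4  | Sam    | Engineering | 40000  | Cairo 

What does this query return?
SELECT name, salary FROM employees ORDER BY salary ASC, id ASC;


Sorting by salary ASC, then id ASC for ties

4 rows:
Nate, 30000
Sam, 40000
Olivia, 80000
Karen, 120000


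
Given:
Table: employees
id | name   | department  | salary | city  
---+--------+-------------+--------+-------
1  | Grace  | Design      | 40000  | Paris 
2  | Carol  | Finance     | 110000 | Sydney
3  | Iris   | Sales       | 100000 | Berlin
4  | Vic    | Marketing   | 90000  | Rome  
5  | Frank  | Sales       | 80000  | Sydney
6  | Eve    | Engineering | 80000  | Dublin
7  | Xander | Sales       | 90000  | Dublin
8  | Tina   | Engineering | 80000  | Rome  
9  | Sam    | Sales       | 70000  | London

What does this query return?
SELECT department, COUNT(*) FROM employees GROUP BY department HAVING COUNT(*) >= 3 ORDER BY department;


Groups with count >= 3:
  Sales: 4 -> PASS
  Design: 1 -> filtered out
  Engineering: 2 -> filtered out
  Finance: 1 -> filtered out
  Marketing: 1 -> filtered out


1 groups:
Sales, 4


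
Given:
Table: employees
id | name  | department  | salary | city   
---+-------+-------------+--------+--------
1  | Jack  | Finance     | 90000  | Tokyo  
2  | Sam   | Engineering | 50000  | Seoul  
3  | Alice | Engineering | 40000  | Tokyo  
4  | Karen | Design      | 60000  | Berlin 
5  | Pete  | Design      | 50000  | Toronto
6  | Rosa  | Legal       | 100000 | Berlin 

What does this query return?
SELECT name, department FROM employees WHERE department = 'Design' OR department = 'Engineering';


Filtering: department = 'Design' OR 'Engineering'
Matching: 4 rows

4 rows:
Sam, Engineering
Alice, Engineering
Karen, Design
Pete, Design


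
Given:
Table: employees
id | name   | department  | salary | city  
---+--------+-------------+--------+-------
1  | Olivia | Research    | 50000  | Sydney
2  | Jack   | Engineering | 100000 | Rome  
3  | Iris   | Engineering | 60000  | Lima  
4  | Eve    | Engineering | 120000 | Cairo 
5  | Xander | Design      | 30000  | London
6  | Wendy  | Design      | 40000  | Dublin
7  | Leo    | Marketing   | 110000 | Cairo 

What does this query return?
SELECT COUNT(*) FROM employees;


COUNT(*) counts all rows

7


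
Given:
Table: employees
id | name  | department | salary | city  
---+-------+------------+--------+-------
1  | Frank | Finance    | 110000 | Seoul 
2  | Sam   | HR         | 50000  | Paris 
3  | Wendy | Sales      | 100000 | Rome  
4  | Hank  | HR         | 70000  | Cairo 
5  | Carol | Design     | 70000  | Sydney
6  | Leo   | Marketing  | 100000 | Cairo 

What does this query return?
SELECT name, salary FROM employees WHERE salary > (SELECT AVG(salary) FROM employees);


Subquery: AVG(salary) = 83333.33
Filtering: salary > 83333.33
  Frank (110000) -> MATCH
  Wendy (100000) -> MATCH
  Leo (100000) -> MATCH


3 rows:
Frank, 110000
Wendy, 100000
Leo, 100000


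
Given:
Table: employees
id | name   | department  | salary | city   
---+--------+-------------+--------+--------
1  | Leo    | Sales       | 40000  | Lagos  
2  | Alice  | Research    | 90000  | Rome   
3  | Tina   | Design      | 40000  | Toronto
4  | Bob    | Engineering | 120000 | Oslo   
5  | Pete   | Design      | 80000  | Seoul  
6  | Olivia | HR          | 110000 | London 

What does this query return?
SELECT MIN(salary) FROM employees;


Salaries: 40000, 90000, 40000, 120000, 80000, 110000
MIN = 40000

40000


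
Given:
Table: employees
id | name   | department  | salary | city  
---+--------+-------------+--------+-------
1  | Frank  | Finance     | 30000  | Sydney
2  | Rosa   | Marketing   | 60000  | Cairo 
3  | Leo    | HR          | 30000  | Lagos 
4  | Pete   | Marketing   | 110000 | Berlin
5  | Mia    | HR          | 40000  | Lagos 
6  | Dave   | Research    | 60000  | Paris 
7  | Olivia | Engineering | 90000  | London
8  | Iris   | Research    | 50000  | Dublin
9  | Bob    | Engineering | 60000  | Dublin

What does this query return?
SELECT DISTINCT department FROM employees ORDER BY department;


All 'department' values (row order): Finance, Marketing, HR, Marketing, HR, Research, Engineering, Research, Engineering
Removing duplicates leaves 5 unique value(s).

5 values:
Engineering
Finance
HR
Marketing
Research


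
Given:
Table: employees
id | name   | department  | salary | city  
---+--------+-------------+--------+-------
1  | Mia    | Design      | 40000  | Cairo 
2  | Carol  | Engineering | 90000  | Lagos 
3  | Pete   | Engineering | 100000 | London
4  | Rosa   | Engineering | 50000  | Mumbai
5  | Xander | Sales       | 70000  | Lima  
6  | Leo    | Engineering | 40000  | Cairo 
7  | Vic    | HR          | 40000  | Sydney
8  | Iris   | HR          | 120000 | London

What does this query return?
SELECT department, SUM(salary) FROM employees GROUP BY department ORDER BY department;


Summing salary within each department:
  Design: 40000 = 40000
  Engineering: 90000 + 100000 + 50000 + 40000 = 280000
  HR: 40000 + 120000 = 160000
  Sales: 70000 = 70000


4 groups:
Design, 40000
Engineering, 280000
HR, 160000
Sales, 70000
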